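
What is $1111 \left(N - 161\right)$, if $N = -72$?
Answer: $-258863$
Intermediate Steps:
$1111 \left(N - 161\right) = 1111 \left(-72 - 161\right) = 1111 \left(-233\right) = -258863$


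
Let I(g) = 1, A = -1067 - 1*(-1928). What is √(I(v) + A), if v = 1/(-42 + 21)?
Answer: √862 ≈ 29.360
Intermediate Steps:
A = 861 (A = -1067 + 1928 = 861)
v = -1/21 (v = 1/(-21) = -1/21 ≈ -0.047619)
√(I(v) + A) = √(1 + 861) = √862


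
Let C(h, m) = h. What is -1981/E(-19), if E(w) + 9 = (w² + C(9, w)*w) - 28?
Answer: -1981/153 ≈ -12.948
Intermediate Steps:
E(w) = -37 + w² + 9*w (E(w) = -9 + ((w² + 9*w) - 28) = -9 + (-28 + w² + 9*w) = -37 + w² + 9*w)
-1981/E(-19) = -1981/(-37 + (-19)² + 9*(-19)) = -1981/(-37 + 361 - 171) = -1981/153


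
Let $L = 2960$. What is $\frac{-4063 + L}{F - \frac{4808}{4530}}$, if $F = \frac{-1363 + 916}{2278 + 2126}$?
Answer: $\frac{3667497060}{3866557} \approx 948.52$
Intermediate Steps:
$F = - \frac{149}{1468}$ ($F = - \frac{447}{4404} = \left(-447\right) \frac{1}{4404} = - \frac{149}{1468} \approx -0.1015$)
$\frac{-4063 + L}{F - \frac{4808}{4530}} = \frac{-4063 + 2960}{- \frac{149}{1468} - \frac{4808}{4530}} = - \frac{1103}{- \frac{149}{1468} - \frac{2404}{2265}} = - \frac{1103}{- \frac{3866557}{3325020}} = \left(-1103\right) \left(- \frac{3325020}{3866557}\right) = \frac{3667497060}{3866557}$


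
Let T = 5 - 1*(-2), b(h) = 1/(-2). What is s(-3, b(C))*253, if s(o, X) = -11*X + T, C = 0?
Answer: 6325/2 ≈ 3162.5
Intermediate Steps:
b(h) = -½
T = 7 (T = 5 + 2 = 7)
s(o, X) = 7 - 11*X (s(o, X) = -11*X + 7 = 7 - 11*X)
s(-3, b(C))*253 = (7 - 11*(-½))*253 = (7 + 11/2)*253 = (25/2)*253 = 6325/2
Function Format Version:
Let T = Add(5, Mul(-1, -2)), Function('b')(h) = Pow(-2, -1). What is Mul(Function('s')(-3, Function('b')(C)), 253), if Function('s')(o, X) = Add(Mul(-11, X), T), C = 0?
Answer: Rational(6325, 2) ≈ 3162.5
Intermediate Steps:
Function('b')(h) = Rational(-1, 2)
T = 7 (T = Add(5, 2) = 7)
Function('s')(o, X) = Add(7, Mul(-11, X)) (Function('s')(o, X) = Add(Mul(-11, X), 7) = Add(7, Mul(-11, X)))
Mul(Function('s')(-3, Function('b')(C)), 253) = Mul(Add(7, Mul(-11, Rational(-1, 2))), 253) = Mul(Add(7, Rational(11, 2)), 253) = Mul(Rational(25, 2), 253) = Rational(6325, 2)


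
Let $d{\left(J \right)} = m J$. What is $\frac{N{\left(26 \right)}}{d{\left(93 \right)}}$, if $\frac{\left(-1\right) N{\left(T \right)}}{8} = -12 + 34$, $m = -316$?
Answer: $\frac{44}{7347} \approx 0.0059888$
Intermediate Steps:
$N{\left(T \right)} = -176$ ($N{\left(T \right)} = - 8 \left(-12 + 34\right) = \left(-8\right) 22 = -176$)
$d{\left(J \right)} = - 316 J$
$\frac{N{\left(26 \right)}}{d{\left(93 \right)}} = - \frac{176}{\left(-316\right) 93} = - \frac{176}{-29388} = \left(-176\right) \left(- \frac{1}{29388}\right) = \frac{44}{7347}$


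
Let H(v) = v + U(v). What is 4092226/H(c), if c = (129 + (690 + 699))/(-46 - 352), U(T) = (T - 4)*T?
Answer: 81028120913/514602 ≈ 1.5746e+5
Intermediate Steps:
U(T) = T*(-4 + T) (U(T) = (-4 + T)*T = T*(-4 + T))
c = -759/199 (c = (129 + 1389)/(-398) = 1518*(-1/398) = -759/199 ≈ -3.8141)
H(v) = v + v*(-4 + v)
4092226/H(c) = 4092226/((-759*(-3 - 759/199)/199)) = 4092226/((-759/199*(-1356/199))) = 4092226/(1029204/39601) = 4092226*(39601/1029204) = 81028120913/514602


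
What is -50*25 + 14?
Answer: -1236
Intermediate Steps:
-50*25 + 14 = -1250 + 14 = -1236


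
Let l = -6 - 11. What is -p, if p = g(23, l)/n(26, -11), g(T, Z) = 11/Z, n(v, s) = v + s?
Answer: 11/255 ≈ 0.043137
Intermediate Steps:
n(v, s) = s + v
l = -17
p = -11/255 (p = (11/(-17))/(-11 + 26) = (11*(-1/17))/15 = -11/17*1/15 = -11/255 ≈ -0.043137)
-p = -1*(-11/255) = 11/255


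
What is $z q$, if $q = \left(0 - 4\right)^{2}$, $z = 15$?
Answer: $240$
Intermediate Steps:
$q = 16$ ($q = \left(-4\right)^{2} = 16$)
$z q = 15 \cdot 16 = 240$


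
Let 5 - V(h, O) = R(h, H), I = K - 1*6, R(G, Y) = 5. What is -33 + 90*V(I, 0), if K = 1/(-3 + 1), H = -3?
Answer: -33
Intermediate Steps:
K = -½ (K = 1/(-2) = -½ ≈ -0.50000)
I = -13/2 (I = -½ - 1*6 = -½ - 6 = -13/2 ≈ -6.5000)
V(h, O) = 0 (V(h, O) = 5 - 1*5 = 5 - 5 = 0)
-33 + 90*V(I, 0) = -33 + 90*0 = -33 + 0 = -33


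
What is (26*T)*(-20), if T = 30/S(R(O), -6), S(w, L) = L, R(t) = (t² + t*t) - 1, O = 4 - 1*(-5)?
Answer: 2600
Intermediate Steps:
O = 9 (O = 4 + 5 = 9)
R(t) = -1 + 2*t² (R(t) = (t² + t²) - 1 = 2*t² - 1 = -1 + 2*t²)
T = -5 (T = 30/(-6) = 30*(-⅙) = -5)
(26*T)*(-20) = (26*(-5))*(-20) = -130*(-20) = 2600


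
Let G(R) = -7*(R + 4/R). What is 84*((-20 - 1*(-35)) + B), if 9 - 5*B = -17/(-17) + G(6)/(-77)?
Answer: 76132/55 ≈ 1384.2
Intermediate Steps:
G(R) = -28/R - 7*R
B = 244/165 (B = 9/5 - (-17/(-17) + (-28/6 - 7*6)/(-77))/5 = 9/5 - (-17*(-1/17) + (-28*1/6 - 42)*(-1/77))/5 = 9/5 - (1 + (-14/3 - 42)*(-1/77))/5 = 9/5 - (1 - 140/3*(-1/77))/5 = 9/5 - (1 + 20/33)/5 = 9/5 - 1/5*53/33 = 9/5 - 53/165 = 244/165 ≈ 1.4788)
84*((-20 - 1*(-35)) + B) = 84*((-20 - 1*(-35)) + 244/165) = 84*((-20 + 35) + 244/165) = 84*(15 + 244/165) = 84*(2719/165) = 76132/55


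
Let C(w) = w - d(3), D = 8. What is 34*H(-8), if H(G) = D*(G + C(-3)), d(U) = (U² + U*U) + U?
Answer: -8704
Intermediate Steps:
d(U) = U + 2*U² (d(U) = (U² + U²) + U = 2*U² + U = U + 2*U²)
C(w) = -21 + w (C(w) = w - 3*(1 + 2*3) = w - 3*(1 + 6) = w - 3*7 = w - 1*21 = w - 21 = -21 + w)
H(G) = -192 + 8*G (H(G) = 8*(G + (-21 - 3)) = 8*(G - 24) = 8*(-24 + G) = -192 + 8*G)
34*H(-8) = 34*(-192 + 8*(-8)) = 34*(-192 - 64) = 34*(-256) = -8704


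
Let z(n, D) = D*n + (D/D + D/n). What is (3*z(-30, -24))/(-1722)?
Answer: -3609/2870 ≈ -1.2575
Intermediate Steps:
z(n, D) = 1 + D*n + D/n (z(n, D) = D*n + (1 + D/n) = 1 + D*n + D/n)
(3*z(-30, -24))/(-1722) = (3*(1 - 24*(-30) - 24/(-30)))/(-1722) = (3*(1 + 720 - 24*(-1/30)))*(-1/1722) = (3*(1 + 720 + ⅘))*(-1/1722) = (3*(3609/5))*(-1/1722) = (10827/5)*(-1/1722) = -3609/2870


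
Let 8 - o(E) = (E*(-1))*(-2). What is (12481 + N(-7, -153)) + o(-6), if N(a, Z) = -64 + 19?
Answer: 12456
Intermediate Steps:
N(a, Z) = -45
o(E) = 8 - 2*E (o(E) = 8 - E*(-1)*(-2) = 8 - (-E)*(-2) = 8 - 2*E)
(12481 + N(-7, -153)) + o(-6) = (12481 - 45) + (8 - 2*(-6)) = 12436 + (8 + 12) = 12436 + 20 = 12456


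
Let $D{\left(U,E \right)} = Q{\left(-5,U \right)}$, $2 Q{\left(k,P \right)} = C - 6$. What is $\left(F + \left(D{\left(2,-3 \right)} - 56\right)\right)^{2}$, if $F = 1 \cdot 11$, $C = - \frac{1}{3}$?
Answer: $\frac{83521}{36} \approx 2320.0$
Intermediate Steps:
$C = - \frac{1}{3}$ ($C = \left(-1\right) \frac{1}{3} = - \frac{1}{3} \approx -0.33333$)
$Q{\left(k,P \right)} = - \frac{19}{6}$ ($Q{\left(k,P \right)} = \frac{- \frac{1}{3} - 6}{2} = \frac{1}{2} \left(- \frac{19}{3}\right) = - \frac{19}{6}$)
$D{\left(U,E \right)} = - \frac{19}{6}$
$F = 11$
$\left(F + \left(D{\left(2,-3 \right)} - 56\right)\right)^{2} = \left(11 - \frac{355}{6}\right)^{2} = \left(- \frac{289}{6}\right)^{2} = \frac{83521}{36}$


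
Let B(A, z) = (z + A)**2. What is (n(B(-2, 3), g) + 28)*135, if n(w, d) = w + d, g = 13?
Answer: 5670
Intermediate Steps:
B(A, z) = (A + z)**2
n(w, d) = d + w
(n(B(-2, 3), g) + 28)*135 = ((13 + (-2 + 3)**2) + 28)*135 = ((13 + 1**2) + 28)*135 = ((13 + 1) + 28)*135 = (14 + 28)*135 = 42*135 = 5670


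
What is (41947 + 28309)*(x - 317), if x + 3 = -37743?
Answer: -2674154128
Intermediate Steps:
x = -37746 (x = -3 - 37743 = -37746)
(41947 + 28309)*(x - 317) = (41947 + 28309)*(-37746 - 317) = 70256*(-38063) = -2674154128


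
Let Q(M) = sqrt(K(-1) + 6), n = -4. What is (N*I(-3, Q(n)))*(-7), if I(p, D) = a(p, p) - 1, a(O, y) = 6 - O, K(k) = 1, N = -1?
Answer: 56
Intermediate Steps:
Q(M) = sqrt(7) (Q(M) = sqrt(1 + 6) = sqrt(7))
I(p, D) = 5 - p (I(p, D) = (6 - p) - 1 = 5 - p)
(N*I(-3, Q(n)))*(-7) = -(5 - 1*(-3))*(-7) = -(5 + 3)*(-7) = -1*8*(-7) = -8*(-7) = 56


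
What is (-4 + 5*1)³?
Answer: 1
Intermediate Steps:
(-4 + 5*1)³ = (-4 + 5)³ = 1³ = 1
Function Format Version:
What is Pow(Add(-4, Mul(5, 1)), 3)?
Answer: 1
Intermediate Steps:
Pow(Add(-4, Mul(5, 1)), 3) = Pow(Add(-4, 5), 3) = Pow(1, 3) = 1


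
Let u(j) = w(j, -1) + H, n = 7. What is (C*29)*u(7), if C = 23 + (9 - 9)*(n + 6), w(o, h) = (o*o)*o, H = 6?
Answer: 232783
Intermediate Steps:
w(o, h) = o³ (w(o, h) = o²*o = o³)
u(j) = 6 + j³ (u(j) = j³ + 6 = 6 + j³)
C = 23 (C = 23 + (9 - 9)*(7 + 6) = 23 + 0*13 = 23 + 0 = 23)
(C*29)*u(7) = (23*29)*(6 + 7³) = 667*(6 + 343) = 667*349 = 232783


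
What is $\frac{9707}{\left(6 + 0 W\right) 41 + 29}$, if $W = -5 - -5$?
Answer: $\frac{9707}{275} \approx 35.298$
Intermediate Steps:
$W = 0$ ($W = -5 + 5 = 0$)
$\frac{9707}{\left(6 + 0 W\right) 41 + 29} = \frac{9707}{\left(6 + 0 \cdot 0\right) 41 + 29} = \frac{9707}{\left(6 + 0\right) 41 + 29} = \frac{9707}{6 \cdot 41 + 29} = \frac{9707}{246 + 29} = \frac{9707}{275}$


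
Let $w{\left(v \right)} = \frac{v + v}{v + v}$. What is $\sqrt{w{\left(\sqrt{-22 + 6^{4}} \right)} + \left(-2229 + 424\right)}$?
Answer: $2 i \sqrt{451} \approx 42.474 i$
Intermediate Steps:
$w{\left(v \right)} = 1$ ($w{\left(v \right)} = \frac{2 v}{2 v} = 2 v \frac{1}{2 v} = 1$)
$\sqrt{w{\left(\sqrt{-22 + 6^{4}} \right)} + \left(-2229 + 424\right)} = \sqrt{1 + \left(-2229 + 424\right)} = \sqrt{1 - 1805} = \sqrt{-1804} = 2 i \sqrt{451}$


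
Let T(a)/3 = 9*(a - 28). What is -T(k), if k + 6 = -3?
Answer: 999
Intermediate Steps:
k = -9 (k = -6 - 3 = -9)
T(a) = -756 + 27*a (T(a) = 3*(9*(a - 28)) = 3*(9*(-28 + a)) = 3*(-252 + 9*a) = -756 + 27*a)
-T(k) = -(-756 + 27*(-9)) = -(-756 - 243) = -1*(-999) = 999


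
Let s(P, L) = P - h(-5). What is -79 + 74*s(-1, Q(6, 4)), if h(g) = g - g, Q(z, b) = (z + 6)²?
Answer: -153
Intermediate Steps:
Q(z, b) = (6 + z)²
h(g) = 0
s(P, L) = P (s(P, L) = P - 1*0 = P + 0 = P)
-79 + 74*s(-1, Q(6, 4)) = -79 + 74*(-1) = -79 - 74 = -153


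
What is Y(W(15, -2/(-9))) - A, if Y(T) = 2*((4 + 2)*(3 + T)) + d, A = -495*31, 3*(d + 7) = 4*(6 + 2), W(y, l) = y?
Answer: 46694/3 ≈ 15565.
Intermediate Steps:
d = 11/3 (d = -7 + (4*(6 + 2))/3 = -7 + (4*8)/3 = -7 + (⅓)*32 = -7 + 32/3 = 11/3 ≈ 3.6667)
A = -15345
Y(T) = 119/3 + 12*T (Y(T) = 2*((4 + 2)*(3 + T)) + 11/3 = 2*(6*(3 + T)) + 11/3 = 2*(18 + 6*T) + 11/3 = (36 + 12*T) + 11/3 = 119/3 + 12*T)
Y(W(15, -2/(-9))) - A = (119/3 + 12*15) - 1*(-15345) = (119/3 + 180) + 15345 = 659/3 + 15345 = 46694/3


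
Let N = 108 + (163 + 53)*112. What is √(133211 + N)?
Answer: √157511 ≈ 396.88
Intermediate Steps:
N = 24300 (N = 108 + 216*112 = 108 + 24192 = 24300)
√(133211 + N) = √(133211 + 24300) = √157511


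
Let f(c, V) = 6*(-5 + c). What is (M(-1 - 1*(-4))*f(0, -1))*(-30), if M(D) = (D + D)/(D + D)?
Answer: 900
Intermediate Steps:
f(c, V) = -30 + 6*c
M(D) = 1 (M(D) = (2*D)/((2*D)) = (2*D)*(1/(2*D)) = 1)
(M(-1 - 1*(-4))*f(0, -1))*(-30) = (1*(-30 + 6*0))*(-30) = (1*(-30 + 0))*(-30) = (1*(-30))*(-30) = -30*(-30) = 900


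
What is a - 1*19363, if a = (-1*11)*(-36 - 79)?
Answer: -18098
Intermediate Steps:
a = 1265 (a = -11*(-115) = 1265)
a - 1*19363 = 1265 - 1*19363 = 1265 - 19363 = -18098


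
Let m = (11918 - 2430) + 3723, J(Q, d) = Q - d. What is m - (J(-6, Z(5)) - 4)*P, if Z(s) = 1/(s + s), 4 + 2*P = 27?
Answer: 266543/20 ≈ 13327.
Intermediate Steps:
P = 23/2 (P = -2 + (1/2)*27 = -2 + 27/2 = 23/2 ≈ 11.500)
Z(s) = 1/(2*s)
m = 13211 (m = 9488 + 3723 = 13211)
m - (J(-6, Z(5)) - 4)*P = 13211 - ((-6 - 1/(2*5)) - 4)*23/2 = 13211 - ((-6 - 1*1/10) - 4)*23/2 = 13211 - ((-6 - 1/10) - 4)*23/2 = 13211 - (-61/10 - 4)*23/2 = 13211 - (-101)*23/(10*2) = 13211 - 1*(-2323/20) = 13211 + 2323/20 = 266543/20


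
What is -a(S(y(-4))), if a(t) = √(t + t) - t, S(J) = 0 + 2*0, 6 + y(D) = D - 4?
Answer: 0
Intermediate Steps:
y(D) = -10 + D (y(D) = -6 + (D - 4) = -6 + (-4 + D) = -10 + D)
S(J) = 0 (S(J) = 0 + 0 = 0)
a(t) = -t + √2*√t (a(t) = √(2*t) - t = √2*√t - t = -t + √2*√t)
-a(S(y(-4))) = -(-1*0 + √2*√0) = -(0 + √2*0) = -(0 + 0) = -1*0 = 0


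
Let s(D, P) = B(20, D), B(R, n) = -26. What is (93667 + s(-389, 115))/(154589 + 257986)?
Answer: 93641/412575 ≈ 0.22697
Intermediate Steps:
s(D, P) = -26
(93667 + s(-389, 115))/(154589 + 257986) = (93667 - 26)/(154589 + 257986) = 93641/412575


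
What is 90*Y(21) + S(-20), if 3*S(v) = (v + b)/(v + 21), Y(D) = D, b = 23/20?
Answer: 113023/60 ≈ 1883.7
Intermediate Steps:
b = 23/20 (b = 23*(1/20) = 23/20 ≈ 1.1500)
S(v) = (23/20 + v)/(3*(21 + v)) (S(v) = ((v + 23/20)/(v + 21))/3 = ((23/20 + v)/(21 + v))/3 = (23/20 + v)/(3*(21 + v)))
90*Y(21) + S(-20) = 90*21 + (23 + 20*(-20))/(60*(21 - 20)) = 1890 + (1/60)*(23 - 400)/1 = 1890 + (1/60)*1*(-377) = 1890 - 377/60 = 113023/60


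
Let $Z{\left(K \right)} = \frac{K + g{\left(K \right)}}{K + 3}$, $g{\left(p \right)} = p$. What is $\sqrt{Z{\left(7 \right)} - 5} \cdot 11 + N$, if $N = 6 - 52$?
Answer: $-46 + \frac{33 i \sqrt{10}}{5} \approx -46.0 + 20.871 i$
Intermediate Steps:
$Z{\left(K \right)} = \frac{2 K}{3 + K}$ ($Z{\left(K \right)} = \frac{K + K}{K + 3} = \frac{2 K}{3 + K}$)
$N = -46$
$\sqrt{Z{\left(7 \right)} - 5} \cdot 11 + N = \sqrt{2 \cdot 7 \frac{1}{3 + 7} - 5} \cdot 11 - 46 = \sqrt{2 \cdot 7 \cdot \frac{1}{10} - 5} \cdot 11 - 46 = \sqrt{\frac{7}{5} - 5} \cdot 11 - 46 = \sqrt{- \frac{18}{5}} \cdot 11 - 46 = \frac{3 i \sqrt{10}}{5} \cdot 11 - 46 = \frac{33 i \sqrt{10}}{5} - 46 = -46 + \frac{33 i \sqrt{10}}{5}$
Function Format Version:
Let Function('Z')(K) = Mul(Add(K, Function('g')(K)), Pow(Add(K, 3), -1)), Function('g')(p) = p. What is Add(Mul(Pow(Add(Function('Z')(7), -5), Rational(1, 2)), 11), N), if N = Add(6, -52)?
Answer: Add(-46, Mul(Rational(33, 5), I, Pow(10, Rational(1, 2)))) ≈ Add(-46.000, Mul(20.871, I))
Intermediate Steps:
Function('Z')(K) = Mul(2, K, Pow(Add(3, K), -1)) (Function('Z')(K) = Mul(Add(K, K), Pow(Add(K, 3), -1)) = Mul(Mul(2, K), Pow(Add(3, K), -1)) = Mul(2, K, Pow(Add(3, K), -1)))
N = -46
Add(Mul(Pow(Add(Function('Z')(7), -5), Rational(1, 2)), 11), N) = Add(Mul(Pow(Add(Mul(2, 7, Pow(Add(3, 7), -1)), -5), Rational(1, 2)), 11), -46) = Add(Mul(Pow(Add(Mul(2, 7, Pow(10, -1)), -5), Rational(1, 2)), 11), -46) = Add(Mul(Pow(Add(Mul(2, 7, Rational(1, 10)), -5), Rational(1, 2)), 11), -46) = Add(Mul(Pow(Add(Rational(7, 5), -5), Rational(1, 2)), 11), -46) = Add(Mul(Pow(Rational(-18, 5), Rational(1, 2)), 11), -46) = Add(Mul(Mul(Rational(3, 5), I, Pow(10, Rational(1, 2))), 11), -46) = Add(Mul(Rational(33, 5), I, Pow(10, Rational(1, 2))), -46) = Add(-46, Mul(Rational(33, 5), I, Pow(10, Rational(1, 2))))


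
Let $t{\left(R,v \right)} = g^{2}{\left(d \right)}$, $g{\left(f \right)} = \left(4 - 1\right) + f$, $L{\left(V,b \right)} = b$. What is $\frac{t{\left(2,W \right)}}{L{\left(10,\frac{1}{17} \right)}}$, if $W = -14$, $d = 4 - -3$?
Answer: $1700$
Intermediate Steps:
$d = 7$ ($d = 4 + 3 = 7$)
$g{\left(f \right)} = 3 + f$
$t{\left(R,v \right)} = 100$ ($t{\left(R,v \right)} = \left(3 + 7\right)^{2} = 10^{2} = 100$)
$\frac{t{\left(2,W \right)}}{L{\left(10,\frac{1}{17} \right)}} = \frac{100}{\frac{1}{17}} = 100 \frac{1}{\frac{1}{17}} = 100 \cdot 17 = 1700$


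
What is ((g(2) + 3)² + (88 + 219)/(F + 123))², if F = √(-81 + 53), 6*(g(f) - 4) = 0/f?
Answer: 8*(-5006541*I + 155183*√7)/(-15101*I + 492*√7) ≈ 2651.3 - 11.037*I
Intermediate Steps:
g(f) = 4 (g(f) = 4 + (0/f)/6 = 4 + (⅙)*0 = 4 + 0 = 4)
F = 2*I*√7 (F = √(-28) = 2*I*√7 ≈ 5.2915*I)
((g(2) + 3)² + (88 + 219)/(F + 123))² = ((4 + 3)² + (88 + 219)/(2*I*√7 + 123))² = (7² + 307/(123 + 2*I*√7))² = (49 + 307/(123 + 2*I*√7))²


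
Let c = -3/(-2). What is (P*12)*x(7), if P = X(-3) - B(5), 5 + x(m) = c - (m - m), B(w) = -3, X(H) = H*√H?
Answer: -126 + 126*I*√3 ≈ -126.0 + 218.24*I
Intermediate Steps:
c = 3/2 (c = -3*(-½) = 3/2 ≈ 1.5000)
X(H) = H^(3/2)
x(m) = -7/2 (x(m) = -5 + (3/2 - (m - m)) = -5 + (3/2 - 1*0) = -5 + (3/2 + 0) = -5 + 3/2 = -7/2)
P = 3 - 3*I*√3 (P = (-3)^(3/2) - 1*(-3) = -3*I*√3 + 3 = 3 - 3*I*√3 ≈ 3.0 - 5.1962*I)
(P*12)*x(7) = ((3 - 3*I*√3)*12)*(-7/2) = (36 - 36*I*√3)*(-7/2) = -126 + 126*I*√3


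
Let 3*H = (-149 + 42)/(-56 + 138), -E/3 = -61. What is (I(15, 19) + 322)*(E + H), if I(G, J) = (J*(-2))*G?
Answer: -5568964/123 ≈ -45276.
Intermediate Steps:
E = 183 (E = -3*(-61) = 183)
I(G, J) = -2*G*J (I(G, J) = (-2*J)*G = -2*G*J)
H = -107/246 (H = ((-149 + 42)/(-56 + 138))/3 = (-107/82)/3 = (-107*1/82)/3 = (⅓)*(-107/82) = -107/246 ≈ -0.43496)
(I(15, 19) + 322)*(E + H) = (-2*15*19 + 322)*(183 - 107/246) = (-570 + 322)*(44911/246) = -248*44911/246 = -5568964/123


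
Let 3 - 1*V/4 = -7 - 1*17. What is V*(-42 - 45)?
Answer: -9396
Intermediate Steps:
V = 108 (V = 12 - 4*(-7 - 1*17) = 12 - 4*(-7 - 17) = 12 - 4*(-24) = 12 + 96 = 108)
V*(-42 - 45) = 108*(-42 - 45) = 108*(-87) = -9396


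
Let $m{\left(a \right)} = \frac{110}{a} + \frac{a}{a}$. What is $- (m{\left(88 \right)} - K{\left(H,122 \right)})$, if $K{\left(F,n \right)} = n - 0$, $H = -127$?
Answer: $\frac{479}{4} \approx 119.75$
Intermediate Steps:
$m{\left(a \right)} = 1 + \frac{110}{a}$ ($m{\left(a \right)} = \frac{110}{a} + 1 = 1 + \frac{110}{a}$)
$K{\left(F,n \right)} = n$ ($K{\left(F,n \right)} = n + 0 = n$)
$- (m{\left(88 \right)} - K{\left(H,122 \right)}) = - (\frac{110 + 88}{88} - 122) = - (\frac{1}{88} \cdot 198 - 122) = - (\frac{9}{4} - 122) = \left(-1\right) \left(- \frac{479}{4}\right) = \frac{479}{4}$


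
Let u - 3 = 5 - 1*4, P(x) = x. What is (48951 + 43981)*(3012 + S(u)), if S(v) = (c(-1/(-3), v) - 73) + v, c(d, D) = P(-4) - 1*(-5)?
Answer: 273591808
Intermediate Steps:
c(d, D) = 1 (c(d, D) = -4 - 1*(-5) = -4 + 5 = 1)
u = 4 (u = 3 + (5 - 1*4) = 3 + (5 - 4) = 3 + 1 = 4)
S(v) = -72 + v (S(v) = (1 - 73) + v = -72 + v)
(48951 + 43981)*(3012 + S(u)) = (48951 + 43981)*(3012 + (-72 + 4)) = 92932*(3012 - 68) = 92932*2944 = 273591808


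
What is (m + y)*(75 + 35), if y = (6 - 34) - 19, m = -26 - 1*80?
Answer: -16830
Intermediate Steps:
m = -106 (m = -26 - 80 = -106)
y = -47 (y = -28 - 19 = -47)
(m + y)*(75 + 35) = (-106 - 47)*(75 + 35) = -153*110 = -16830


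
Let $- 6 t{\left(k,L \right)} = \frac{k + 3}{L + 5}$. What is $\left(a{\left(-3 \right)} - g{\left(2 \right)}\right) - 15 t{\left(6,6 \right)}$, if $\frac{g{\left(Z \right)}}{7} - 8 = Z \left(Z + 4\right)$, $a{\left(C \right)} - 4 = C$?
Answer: $- \frac{3013}{22} \approx -136.95$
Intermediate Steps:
$a{\left(C \right)} = 4 + C$
$t{\left(k,L \right)} = - \frac{3 + k}{6 \left(5 + L\right)}$ ($t{\left(k,L \right)} = - \frac{\left(k + 3\right) \frac{1}{L + 5}}{6} = - \frac{\left(3 + k\right) \frac{1}{5 + L}}{6} = - \frac{\frac{1}{5 + L} \left(3 + k\right)}{6} = - \frac{3 + k}{6 \left(5 + L\right)}$)
$g{\left(Z \right)} = 56 + 7 Z \left(4 + Z\right)$ ($g{\left(Z \right)} = 56 + 7 Z \left(Z + 4\right) = 56 + 7 Z \left(4 + Z\right)$)
$\left(a{\left(-3 \right)} - g{\left(2 \right)}\right) - 15 t{\left(6,6 \right)} = \left(\left(4 - 3\right) - \left(56 + 7 \cdot 2^{2} + 28 \cdot 2\right)\right) - 15 \frac{-3 - 6}{6 \left(5 + 6\right)} = \left(1 - \left(56 + 7 \cdot 4 + 56\right)\right) - 15 \frac{-3 - 6}{6 \cdot 11} = \left(1 - \left(56 + 28 + 56\right)\right) - 15 \cdot \frac{1}{6} \cdot \frac{1}{11} \left(-9\right) = \left(1 - 140\right) - - \frac{45}{22} = \left(1 - 140\right) + \frac{45}{22} = -139 + \frac{45}{22} = - \frac{3013}{22}$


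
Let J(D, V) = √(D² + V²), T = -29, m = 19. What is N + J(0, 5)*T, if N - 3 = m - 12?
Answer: -135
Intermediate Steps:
N = 10 (N = 3 + (19 - 12) = 3 + 7 = 10)
N + J(0, 5)*T = 10 + √(0² + 5²)*(-29) = 10 + √(0 + 25)*(-29) = 10 + √25*(-29) = 10 + 5*(-29) = 10 - 145 = -135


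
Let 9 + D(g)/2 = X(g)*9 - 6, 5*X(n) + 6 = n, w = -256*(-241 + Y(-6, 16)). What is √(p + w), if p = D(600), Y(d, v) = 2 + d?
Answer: 13*√9590/5 ≈ 254.61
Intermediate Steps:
w = 62720 (w = -256*(-241 + (2 - 6)) = -256*(-241 - 4) = -256*(-245) = 62720)
X(n) = -6/5 + n/5
D(g) = -258/5 + 18*g/5 (D(g) = -18 + 2*((-6/5 + g/5)*9 - 6) = -18 + 2*((-54/5 + 9*g/5) - 6) = -18 + 2*(-84/5 + 9*g/5) = -18 + (-168/5 + 18*g/5) = -258/5 + 18*g/5)
p = 10542/5 (p = -258/5 + (18/5)*600 = -258/5 + 2160 = 10542/5 ≈ 2108.4)
√(p + w) = √(10542/5 + 62720) = √(324142/5) = 13*√9590/5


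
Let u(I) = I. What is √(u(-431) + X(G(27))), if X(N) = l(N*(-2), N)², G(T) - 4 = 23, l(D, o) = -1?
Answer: I*√430 ≈ 20.736*I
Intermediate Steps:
G(T) = 27 (G(T) = 4 + 23 = 27)
X(N) = 1 (X(N) = (-1)² = 1)
√(u(-431) + X(G(27))) = √(-431 + 1) = √(-430) = I*√430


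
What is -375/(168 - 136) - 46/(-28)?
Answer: -2257/224 ≈ -10.076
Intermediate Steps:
-375/(168 - 136) - 46/(-28) = -375/32 - 46*(-1/28) = -375*1/32 + 23/14 = -375/32 + 23/14 = -2257/224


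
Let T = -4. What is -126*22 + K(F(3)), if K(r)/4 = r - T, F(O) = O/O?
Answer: -2752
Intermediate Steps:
F(O) = 1
K(r) = 16 + 4*r (K(r) = 4*(r - 1*(-4)) = 4*(r + 4) = 4*(4 + r) = 16 + 4*r)
-126*22 + K(F(3)) = -126*22 + (16 + 4*1) = -2772 + (16 + 4) = -2772 + 20 = -2752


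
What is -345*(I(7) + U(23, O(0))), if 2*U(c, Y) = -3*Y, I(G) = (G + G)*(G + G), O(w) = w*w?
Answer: -67620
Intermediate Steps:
O(w) = w²
I(G) = 4*G² (I(G) = (2*G)*(2*G) = 4*G²)
U(c, Y) = -3*Y/2 (U(c, Y) = (-3*Y)/2 = -3*Y/2)
-345*(I(7) + U(23, O(0))) = -345*(4*7² - 3/2*0²) = -345*(4*49 - 3/2*0) = -345*(196 + 0) = -345*196 = -67620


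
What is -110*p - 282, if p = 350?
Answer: -38782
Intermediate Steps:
-110*p - 282 = -110*350 - 282 = -38500 - 282 = -38782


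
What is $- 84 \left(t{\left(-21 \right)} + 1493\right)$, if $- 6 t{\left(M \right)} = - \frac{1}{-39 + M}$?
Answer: $- \frac{3762353}{30} \approx -1.2541 \cdot 10^{5}$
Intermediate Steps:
$t{\left(M \right)} = \frac{1}{6 \left(-39 + M\right)}$ ($t{\left(M \right)} = - \frac{\left(-1\right) \frac{1}{-39 + M}}{6} = \frac{1}{6 \left(-39 + M\right)}$)
$- 84 \left(t{\left(-21 \right)} + 1493\right) = - 84 \left(\frac{1}{6 \left(-39 - 21\right)} + 1493\right) = - 84 \left(\frac{1}{6 \left(-60\right)} + 1493\right) = - 84 \left(\frac{1}{6} \left(- \frac{1}{60}\right) + 1493\right) = - 84 \left(- \frac{1}{360} + 1493\right) = \left(-84\right) \frac{537479}{360} = - \frac{3762353}{30}$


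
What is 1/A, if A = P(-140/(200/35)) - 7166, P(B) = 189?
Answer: -1/6977 ≈ -0.00014333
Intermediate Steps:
A = -6977 (A = 189 - 7166 = -6977)
1/A = 1/(-6977) = -1/6977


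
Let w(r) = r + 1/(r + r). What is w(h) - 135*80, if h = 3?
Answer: -64781/6 ≈ -10797.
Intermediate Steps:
w(r) = r + 1/(2*r)
w(h) - 135*80 = (3 + (½)/3) - 135*80 = (3 + (½)*(⅓)) - 10800 = (3 + ⅙) - 10800 = 19/6 - 10800 = -64781/6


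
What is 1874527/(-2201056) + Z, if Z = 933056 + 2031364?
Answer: 6524852552993/2201056 ≈ 2.9644e+6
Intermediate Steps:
Z = 2964420
1874527/(-2201056) + Z = 1874527/(-2201056) + 2964420 = 1874527*(-1/2201056) + 2964420 = -1874527/2201056 + 2964420 = 6524852552993/2201056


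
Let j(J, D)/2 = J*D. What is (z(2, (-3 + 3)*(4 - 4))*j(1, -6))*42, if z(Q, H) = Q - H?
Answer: -1008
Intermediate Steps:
j(J, D) = 2*D*J (j(J, D) = 2*(J*D) = 2*(D*J) = 2*D*J)
(z(2, (-3 + 3)*(4 - 4))*j(1, -6))*42 = ((2 - (-3 + 3)*(4 - 4))*(2*(-6)*1))*42 = ((2 - 0*0)*(-12))*42 = ((2 - 1*0)*(-12))*42 = ((2 + 0)*(-12))*42 = (2*(-12))*42 = -24*42 = -1008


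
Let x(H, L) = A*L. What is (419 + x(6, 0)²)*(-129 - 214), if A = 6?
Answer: -143717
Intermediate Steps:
x(H, L) = 6*L
(419 + x(6, 0)²)*(-129 - 214) = (419 + (6*0)²)*(-129 - 214) = (419 + 0²)*(-343) = (419 + 0)*(-343) = 419*(-343) = -143717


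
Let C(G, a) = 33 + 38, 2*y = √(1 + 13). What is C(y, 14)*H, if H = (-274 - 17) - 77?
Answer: -26128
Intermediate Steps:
y = √14/2 (y = √(1 + 13)/2 = √14/2 ≈ 1.8708)
H = -368 (H = -291 - 77 = -368)
C(G, a) = 71
C(y, 14)*H = 71*(-368) = -26128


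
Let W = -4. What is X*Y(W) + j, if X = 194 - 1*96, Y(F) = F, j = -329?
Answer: -721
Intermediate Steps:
X = 98 (X = 194 - 96 = 98)
X*Y(W) + j = 98*(-4) - 329 = -392 - 329 = -721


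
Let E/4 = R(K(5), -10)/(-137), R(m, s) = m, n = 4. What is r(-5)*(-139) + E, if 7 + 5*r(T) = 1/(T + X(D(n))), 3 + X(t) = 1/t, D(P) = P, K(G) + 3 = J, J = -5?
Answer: 4213463/21235 ≈ 198.42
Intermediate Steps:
K(G) = -8 (K(G) = -3 - 5 = -8)
X(t) = -3 + 1/t
r(T) = -7/5 + 1/(5*(-11/4 + T)) (r(T) = -7/5 + 1/(5*(T + (-3 + 1/4))) = -7/5 + 1/(5*(T + (-3 + ¼))) = -7/5 + 1/(5*(T - 11/4)) = -7/5 + 1/(5*(-11/4 + T)))
E = 32/137 (E = 4*(-8/(-137)) = 4*(-8*(-1/137)) = 4*(8/137) = 32/137 ≈ 0.23358)
r(-5)*(-139) + E = ((81 - 28*(-5))/(5*(-11 + 4*(-5))))*(-139) + 32/137 = ((81 + 140)/(5*(-11 - 20)))*(-139) + 32/137 = ((⅕)*221/(-31))*(-139) + 32/137 = ((⅕)*(-1/31)*221)*(-139) + 32/137 = -221/155*(-139) + 32/137 = 30719/155 + 32/137 = 4213463/21235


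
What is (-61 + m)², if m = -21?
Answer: 6724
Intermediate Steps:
(-61 + m)² = (-61 - 21)² = (-82)² = 6724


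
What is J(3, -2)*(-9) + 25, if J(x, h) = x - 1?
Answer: 7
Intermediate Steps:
J(x, h) = -1 + x
J(3, -2)*(-9) + 25 = (-1 + 3)*(-9) + 25 = 2*(-9) + 25 = -18 + 25 = 7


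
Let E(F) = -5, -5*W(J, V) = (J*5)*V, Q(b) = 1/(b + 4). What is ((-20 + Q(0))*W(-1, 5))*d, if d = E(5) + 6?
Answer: -395/4 ≈ -98.750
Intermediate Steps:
Q(b) = 1/(4 + b)
W(J, V) = -J*V (W(J, V) = -J*5*V/5 = -5*J*V/5 = -J*V)
d = 1 (d = -5 + 6 = 1)
((-20 + Q(0))*W(-1, 5))*d = ((-20 + 1/(4 + 0))*(-1*(-1)*5))*1 = ((-20 + 1/4)*5)*1 = -79/4*5*1 = -395/4*1 = -395/4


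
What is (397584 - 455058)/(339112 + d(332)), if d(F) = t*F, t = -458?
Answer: -3193/10392 ≈ -0.30726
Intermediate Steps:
d(F) = -458*F
(397584 - 455058)/(339112 + d(332)) = (397584 - 455058)/(339112 - 458*332) = -57474/(339112 - 152056) = -57474/187056 = -57474*1/187056 = -3193/10392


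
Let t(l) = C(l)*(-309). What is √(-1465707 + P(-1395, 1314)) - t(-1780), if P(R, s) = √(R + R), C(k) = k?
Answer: -550020 + √(-1465707 + 3*I*√310) ≈ -5.5002e+5 + 1210.7*I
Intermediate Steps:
P(R, s) = √2*√R (P(R, s) = √(2*R) = √2*√R)
t(l) = -309*l (t(l) = l*(-309) = -309*l)
√(-1465707 + P(-1395, 1314)) - t(-1780) = √(-1465707 + √2*√(-1395)) - (-309)*(-1780) = √(-1465707 + √2*(3*I*√155)) - 1*550020 = √(-1465707 + 3*I*√310) - 550020 = -550020 + √(-1465707 + 3*I*√310)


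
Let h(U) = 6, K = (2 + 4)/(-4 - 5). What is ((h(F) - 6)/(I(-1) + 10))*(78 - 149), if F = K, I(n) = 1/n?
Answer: 0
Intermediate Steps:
K = -⅔ (K = 6/(-9) = 6*(-⅑) = -⅔ ≈ -0.66667)
F = -⅔ ≈ -0.66667
((h(F) - 6)/(I(-1) + 10))*(78 - 149) = ((6 - 6)/(1/(-1) + 10))*(78 - 149) = (0/(-1 + 10))*(-71) = (0/9)*(-71) = (0*(⅑))*(-71) = 0*(-71) = 0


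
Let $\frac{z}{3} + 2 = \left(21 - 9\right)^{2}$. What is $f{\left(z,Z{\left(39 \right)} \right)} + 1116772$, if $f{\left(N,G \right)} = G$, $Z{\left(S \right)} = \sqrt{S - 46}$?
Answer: $1116772 + i \sqrt{7} \approx 1.1168 \cdot 10^{6} + 2.6458 i$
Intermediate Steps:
$Z{\left(S \right)} = \sqrt{-46 + S}$
$z = 426$ ($z = -6 + 3 \left(21 - 9\right)^{2} = -6 + 3 \cdot 12^{2} = -6 + 3 \cdot 144 = -6 + 432 = 426$)
$f{\left(z,Z{\left(39 \right)} \right)} + 1116772 = \sqrt{-46 + 39} + 1116772 = \sqrt{-7} + 1116772 = i \sqrt{7} + 1116772 = 1116772 + i \sqrt{7}$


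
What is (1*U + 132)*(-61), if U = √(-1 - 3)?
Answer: -8052 - 122*I ≈ -8052.0 - 122.0*I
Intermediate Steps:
U = 2*I (U = √(-4) = 2*I ≈ 2.0*I)
(1*U + 132)*(-61) = (1*(2*I) + 132)*(-61) = (2*I + 132)*(-61) = (132 + 2*I)*(-61) = -8052 - 122*I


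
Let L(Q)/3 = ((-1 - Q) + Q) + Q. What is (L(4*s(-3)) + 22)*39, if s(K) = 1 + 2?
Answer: 2145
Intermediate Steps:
s(K) = 3
L(Q) = -3 + 3*Q (L(Q) = 3*(((-1 - Q) + Q) + Q) = 3*(-1 + Q) = -3 + 3*Q)
(L(4*s(-3)) + 22)*39 = ((-3 + 3*(4*3)) + 22)*39 = ((-3 + 3*12) + 22)*39 = ((-3 + 36) + 22)*39 = (33 + 22)*39 = 55*39 = 2145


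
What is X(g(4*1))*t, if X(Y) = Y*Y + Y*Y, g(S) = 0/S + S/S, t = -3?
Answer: -6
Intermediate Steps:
g(S) = 1 (g(S) = 0 + 1 = 1)
X(Y) = 2*Y² (X(Y) = Y² + Y² = 2*Y²)
X(g(4*1))*t = (2*1²)*(-3) = (2*1)*(-3) = 2*(-3) = -6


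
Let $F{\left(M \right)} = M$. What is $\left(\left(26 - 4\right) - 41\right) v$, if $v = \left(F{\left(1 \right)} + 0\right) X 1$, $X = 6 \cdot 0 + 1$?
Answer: $-19$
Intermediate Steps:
$X = 1$ ($X = 0 + 1 = 1$)
$v = 1$ ($v = \left(1 + 0\right) 1 \cdot 1 = 1 \cdot 1 = 1$)
$\left(\left(26 - 4\right) - 41\right) v = \left(\left(26 - 4\right) - 41\right) 1 = \left(22 - 41\right) 1 = \left(-19\right) 1 = -19$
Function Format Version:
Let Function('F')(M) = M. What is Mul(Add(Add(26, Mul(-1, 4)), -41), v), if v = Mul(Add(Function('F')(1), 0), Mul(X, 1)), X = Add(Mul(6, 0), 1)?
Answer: -19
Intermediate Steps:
X = 1 (X = Add(0, 1) = 1)
v = 1 (v = Mul(Add(1, 0), Mul(1, 1)) = Mul(1, 1) = 1)
Mul(Add(Add(26, Mul(-1, 4)), -41), v) = Mul(Add(Add(26, Mul(-1, 4)), -41), 1) = Mul(Add(Add(26, -4), -41), 1) = Mul(Add(22, -41), 1) = Mul(-19, 1) = -19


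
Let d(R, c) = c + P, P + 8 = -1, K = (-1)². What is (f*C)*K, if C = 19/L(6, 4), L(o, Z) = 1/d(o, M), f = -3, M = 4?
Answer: 285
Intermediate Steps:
K = 1
P = -9 (P = -8 - 1 = -9)
d(R, c) = -9 + c (d(R, c) = c - 9 = -9 + c)
L(o, Z) = -⅕ (L(o, Z) = 1/(-9 + 4) = 1/(-5) = -⅕)
C = -95 (C = 19/(-⅕) = 19*(-5) = -95)
(f*C)*K = -3*(-95)*1 = 285*1 = 285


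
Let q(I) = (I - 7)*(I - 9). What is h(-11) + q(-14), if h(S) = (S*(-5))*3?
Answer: 648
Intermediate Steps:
h(S) = -15*S (h(S) = -5*S*3 = -15*S)
q(I) = (-9 + I)*(-7 + I) (q(I) = (-7 + I)*(-9 + I) = (-9 + I)*(-7 + I))
h(-11) + q(-14) = -15*(-11) + (63 + (-14)² - 16*(-14)) = 165 + (63 + 196 + 224) = 165 + 483 = 648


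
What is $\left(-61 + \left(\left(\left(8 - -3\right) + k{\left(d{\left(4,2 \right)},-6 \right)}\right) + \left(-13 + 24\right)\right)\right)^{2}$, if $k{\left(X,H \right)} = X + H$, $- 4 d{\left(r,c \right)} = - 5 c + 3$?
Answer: $\frac{29929}{16} \approx 1870.6$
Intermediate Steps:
$d{\left(r,c \right)} = - \frac{3}{4} + \frac{5 c}{4}$ ($d{\left(r,c \right)} = - \frac{- 5 c + 3}{4} = - \frac{3 - 5 c}{4} = - \frac{3}{4} + \frac{5 c}{4}$)
$k{\left(X,H \right)} = H + X$
$\left(-61 + \left(\left(\left(8 - -3\right) + k{\left(d{\left(4,2 \right)},-6 \right)}\right) + \left(-13 + 24\right)\right)\right)^{2} = \left(-61 + \left(\left(\left(8 - -3\right) + \left(-6 + \left(- \frac{3}{4} + \frac{5}{4} \cdot 2\right)\right)\right) + \left(-13 + 24\right)\right)\right)^{2} = \left(-61 + \left(\left(\left(8 + 3\right) + \left(-6 + \left(- \frac{3}{4} + \frac{5}{2}\right)\right)\right) + 11\right)\right)^{2} = \left(-61 + \left(\left(11 + \left(-6 + \frac{7}{4}\right)\right) + 11\right)\right)^{2} = \left(-61 + \left(\left(11 - \frac{17}{4}\right) + 11\right)\right)^{2} = \left(-61 + \left(\frac{27}{4} + 11\right)\right)^{2} = \left(-61 + \frac{71}{4}\right)^{2} = \left(- \frac{173}{4}\right)^{2} = \frac{29929}{16}$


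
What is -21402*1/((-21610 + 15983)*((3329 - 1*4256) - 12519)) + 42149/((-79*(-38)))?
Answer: 177164230603/12618513738 ≈ 14.040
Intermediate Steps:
-21402*1/((-21610 + 15983)*((3329 - 1*4256) - 12519)) + 42149/((-79*(-38))) = -21402*(-1/(5627*((3329 - 4256) - 12519))) + 42149/3002 = -21402*(-1/(5627*(-927 - 12519))) + 42149*(1/3002) = -21402/((-13446*(-5627))) + 42149/3002 = -21402/75660642 + 42149/3002 = -21402*1/75660642 + 42149/3002 = -1189/4203369 + 42149/3002 = 177164230603/12618513738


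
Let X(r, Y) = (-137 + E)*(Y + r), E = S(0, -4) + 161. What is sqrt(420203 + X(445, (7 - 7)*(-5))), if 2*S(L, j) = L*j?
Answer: sqrt(430883) ≈ 656.42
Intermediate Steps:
S(L, j) = L*j/2 (S(L, j) = (L*j)/2 = L*j/2)
E = 161 (E = (1/2)*0*(-4) + 161 = 0 + 161 = 161)
X(r, Y) = 24*Y + 24*r (X(r, Y) = (-137 + 161)*(Y + r) = 24*(Y + r) = 24*Y + 24*r)
sqrt(420203 + X(445, (7 - 7)*(-5))) = sqrt(420203 + (24*((7 - 7)*(-5)) + 24*445)) = sqrt(420203 + (24*(0*(-5)) + 10680)) = sqrt(420203 + (24*0 + 10680)) = sqrt(420203 + (0 + 10680)) = sqrt(420203 + 10680) = sqrt(430883)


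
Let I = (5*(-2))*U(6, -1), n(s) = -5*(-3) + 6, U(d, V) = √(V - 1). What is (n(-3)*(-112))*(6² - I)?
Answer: -84672 - 23520*I*√2 ≈ -84672.0 - 33262.0*I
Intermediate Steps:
U(d, V) = √(-1 + V)
n(s) = 21 (n(s) = 15 + 6 = 21)
I = -10*I*√2 (I = (5*(-2))*√(-1 - 1) = -10*I*√2 ≈ -14.142*I)
(n(-3)*(-112))*(6² - I) = (21*(-112))*(6² - (-10)*I*√2) = -2352*(36 + 10*I*√2) = -84672 - 23520*I*√2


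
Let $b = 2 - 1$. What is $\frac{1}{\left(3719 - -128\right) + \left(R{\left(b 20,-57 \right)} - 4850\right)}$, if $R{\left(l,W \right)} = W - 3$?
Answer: $- \frac{1}{1063} \approx -0.00094073$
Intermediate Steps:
$b = 1$ ($b = 2 - 1 = 1$)
$R{\left(l,W \right)} = -3 + W$
$\frac{1}{\left(3719 - -128\right) + \left(R{\left(b 20,-57 \right)} - 4850\right)} = \frac{1}{\left(3719 - -128\right) - 4910} = \frac{1}{\left(3719 + 128\right) - 4910} = \frac{1}{3847 - 4910} = \frac{1}{-1063} = - \frac{1}{1063}$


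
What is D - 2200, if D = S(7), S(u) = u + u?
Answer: -2186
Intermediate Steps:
S(u) = 2*u
D = 14 (D = 2*7 = 14)
D - 2200 = 14 - 2200 = -2186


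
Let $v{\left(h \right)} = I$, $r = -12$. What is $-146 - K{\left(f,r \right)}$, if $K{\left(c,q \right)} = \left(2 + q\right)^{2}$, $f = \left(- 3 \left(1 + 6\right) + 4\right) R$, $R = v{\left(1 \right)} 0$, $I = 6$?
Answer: $-246$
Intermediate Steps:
$v{\left(h \right)} = 6$
$R = 0$ ($R = 6 \cdot 0 = 0$)
$f = 0$ ($f = \left(- 3 \left(1 + 6\right) + 4\right) 0 = \left(\left(-3\right) 7 + 4\right) 0 = \left(-21 + 4\right) 0 = \left(-17\right) 0 = 0$)
$-146 - K{\left(f,r \right)} = -146 - \left(2 - 12\right)^{2} = -146 - \left(-10\right)^{2} = -146 - 100 = -246$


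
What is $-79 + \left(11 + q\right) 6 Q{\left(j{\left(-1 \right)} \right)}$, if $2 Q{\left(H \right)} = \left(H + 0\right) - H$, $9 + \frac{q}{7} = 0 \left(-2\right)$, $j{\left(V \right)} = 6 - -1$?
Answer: $-79$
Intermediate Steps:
$j{\left(V \right)} = 7$ ($j{\left(V \right)} = 6 + 1 = 7$)
$q = -63$ ($q = -63 + 7 \cdot 0 \left(-2\right) = -63 + 7 \cdot 0 = -63 + 0 = -63$)
$Q{\left(H \right)} = 0$ ($Q{\left(H \right)} = \frac{\left(H + 0\right) - H}{2} = \frac{H - H}{2} = \frac{1}{2} \cdot 0 = 0$)
$-79 + \left(11 + q\right) 6 Q{\left(j{\left(-1 \right)} \right)} = -79 + \left(11 - 63\right) 6 \cdot 0 = -79 + \left(-52\right) 6 \cdot 0 = -79 - 0 = -79 + 0 = -79$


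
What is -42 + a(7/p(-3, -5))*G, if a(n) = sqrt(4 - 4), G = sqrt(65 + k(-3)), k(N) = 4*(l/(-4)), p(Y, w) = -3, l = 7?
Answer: -42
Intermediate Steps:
k(N) = -7 (k(N) = 4*(7/(-4)) = 4*(7*(-1/4)) = 4*(-7/4) = -7)
G = sqrt(58) (G = sqrt(65 - 7) = sqrt(58) ≈ 7.6158)
a(n) = 0 (a(n) = sqrt(0) = 0)
-42 + a(7/p(-3, -5))*G = -42 + 0*sqrt(58) = -42 + 0 = -42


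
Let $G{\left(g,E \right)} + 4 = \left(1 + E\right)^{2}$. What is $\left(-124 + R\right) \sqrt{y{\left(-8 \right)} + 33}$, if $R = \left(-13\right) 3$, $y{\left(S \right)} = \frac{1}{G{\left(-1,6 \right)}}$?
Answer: $- \frac{163 \sqrt{7430}}{15} \approx -936.68$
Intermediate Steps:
$G{\left(g,E \right)} = -4 + \left(1 + E\right)^{2}$
$y{\left(S \right)} = \frac{1}{45}$ ($y{\left(S \right)} = \frac{1}{-4 + \left(1 + 6\right)^{2}} = \frac{1}{-4 + 7^{2}} = \frac{1}{-4 + 49} = \frac{1}{45}$)
$R = -39$
$\left(-124 + R\right) \sqrt{y{\left(-8 \right)} + 33} = \left(-124 - 39\right) \sqrt{\frac{1}{45} + 33} = - 163 \sqrt{\frac{1486}{45}} = - 163 \frac{\sqrt{7430}}{15} = - \frac{163 \sqrt{7430}}{15}$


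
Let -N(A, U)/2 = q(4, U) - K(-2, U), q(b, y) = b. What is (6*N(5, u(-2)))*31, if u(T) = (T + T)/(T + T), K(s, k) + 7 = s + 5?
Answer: -2976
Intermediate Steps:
K(s, k) = -2 + s (K(s, k) = -7 + (s + 5) = -7 + (5 + s) = -2 + s)
u(T) = 1 (u(T) = (2*T)/((2*T)) = (2*T)*(1/(2*T)) = 1)
N(A, U) = -16 (N(A, U) = -2*(4 - (-2 - 2)) = -2*(4 - 1*(-4)) = -2*(4 + 4) = -2*8 = -16)
(6*N(5, u(-2)))*31 = (6*(-16))*31 = -96*31 = -2976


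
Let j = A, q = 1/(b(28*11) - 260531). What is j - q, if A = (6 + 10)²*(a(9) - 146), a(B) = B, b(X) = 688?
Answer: -9113213695/259843 ≈ -35072.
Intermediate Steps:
q = -1/259843 (q = 1/(688 - 260531) = 1/(-259843) = -1/259843 ≈ -3.8485e-6)
A = -35072 (A = (6 + 10)²*(9 - 146) = 16²*(-137) = 256*(-137) = -35072)
j = -35072
j - q = -35072 - 1*(-1/259843) = -35072 + 1/259843 = -9113213695/259843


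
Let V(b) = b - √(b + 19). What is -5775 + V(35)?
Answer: -5740 - 3*√6 ≈ -5747.4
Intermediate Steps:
V(b) = b - √(19 + b)
-5775 + V(35) = -5775 + (35 - √(19 + 35)) = -5775 + (35 - √54) = -5775 + (35 - 3*√6) = -5740 - 3*√6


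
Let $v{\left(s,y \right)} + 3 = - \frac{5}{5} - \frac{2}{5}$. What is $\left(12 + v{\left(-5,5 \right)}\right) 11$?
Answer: $\frac{418}{5} \approx 83.6$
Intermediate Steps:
$v{\left(s,y \right)} = - \frac{22}{5}$ ($v{\left(s,y \right)} = -3 - \frac{7}{5} = - \frac{22}{5}$)
$\left(12 + v{\left(-5,5 \right)}\right) 11 = \left(12 - \frac{22}{5}\right) 11 = \frac{38}{5} \cdot 11 = \frac{418}{5}$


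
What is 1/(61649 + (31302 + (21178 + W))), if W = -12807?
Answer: 1/101322 ≈ 9.8695e-6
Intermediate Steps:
1/(61649 + (31302 + (21178 + W))) = 1/(61649 + (31302 + (21178 - 12807))) = 1/(61649 + (31302 + 8371)) = 1/(61649 + 39673) = 1/101322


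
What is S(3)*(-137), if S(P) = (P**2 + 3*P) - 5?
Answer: -1781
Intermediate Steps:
S(P) = -5 + P**2 + 3*P
S(3)*(-137) = (-5 + 3**2 + 3*3)*(-137) = (-5 + 9 + 9)*(-137) = 13*(-137) = -1781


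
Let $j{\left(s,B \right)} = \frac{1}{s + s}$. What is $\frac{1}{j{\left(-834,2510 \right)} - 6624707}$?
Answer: $- \frac{1668}{11050011277} \approx -1.5095 \cdot 10^{-7}$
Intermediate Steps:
$j{\left(s,B \right)} = \frac{1}{2 s}$
$\frac{1}{j{\left(-834,2510 \right)} - 6624707} = \frac{1}{\frac{1}{2 \left(-834\right)} - 6624707} = \frac{1}{\frac{1}{2} \left(- \frac{1}{834}\right) - 6624707} = \frac{1}{- \frac{1}{1668} - 6624707} = \frac{1}{- \frac{11050011277}{1668}} = - \frac{1668}{11050011277}$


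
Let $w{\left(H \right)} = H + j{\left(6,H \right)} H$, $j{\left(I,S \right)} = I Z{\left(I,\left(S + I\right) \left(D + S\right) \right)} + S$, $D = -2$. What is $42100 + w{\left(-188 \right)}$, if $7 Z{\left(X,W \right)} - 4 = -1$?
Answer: $\frac{537408}{7} \approx 76773.0$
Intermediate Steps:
$Z{\left(X,W \right)} = \frac{3}{7}$ ($Z{\left(X,W \right)} = \frac{4}{7} + \frac{1}{7} \left(-1\right) = \frac{4}{7} - \frac{1}{7} = \frac{3}{7}$)
$j{\left(I,S \right)} = S + \frac{3 I}{7}$ ($j{\left(I,S \right)} = I \frac{3}{7} + S = \frac{3 I}{7} + S = S + \frac{3 I}{7}$)
$w{\left(H \right)} = H + H \left(\frac{18}{7} + H\right)$ ($w{\left(H \right)} = H + \left(H + \frac{3}{7} \cdot 6\right) H = H + \left(H + \frac{18}{7}\right) H = H + \left(\frac{18}{7} + H\right) H = H + H \left(\frac{18}{7} + H\right)$)
$42100 + w{\left(-188 \right)} = 42100 + \frac{1}{7} \left(-188\right) \left(25 + 7 \left(-188\right)\right) = 42100 + \frac{1}{7} \left(-188\right) \left(25 - 1316\right) = 42100 + \frac{1}{7} \left(-188\right) \left(-1291\right) = 42100 + \frac{242708}{7} = \frac{537408}{7}$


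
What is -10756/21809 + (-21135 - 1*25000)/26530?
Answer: -258302979/115718554 ≈ -2.2322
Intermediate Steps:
-10756/21809 + (-21135 - 1*25000)/26530 = -10756*1/21809 + (-21135 - 25000)*(1/26530) = -10756/21809 - 46135*1/26530 = -10756/21809 - 9227/5306 = -258302979/115718554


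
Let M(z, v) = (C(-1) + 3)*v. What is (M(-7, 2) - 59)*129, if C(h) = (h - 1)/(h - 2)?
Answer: -6665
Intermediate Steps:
C(h) = (-1 + h)/(-2 + h)
M(z, v) = 11*v/3 (M(z, v) = ((-1 - 1)/(-2 - 1) + 3)*v = (-2/(-3) + 3)*v = (-1/3*(-2) + 3)*v = (2/3 + 3)*v = 11*v/3)
(M(-7, 2) - 59)*129 = ((11/3)*2 - 59)*129 = (22/3 - 59)*129 = -155/3*129 = -6665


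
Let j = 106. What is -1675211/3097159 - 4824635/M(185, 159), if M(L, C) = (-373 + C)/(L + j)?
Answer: 4348314199686661/662792026 ≈ 6.5606e+6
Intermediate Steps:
M(L, C) = (-373 + C)/(106 + L) (M(L, C) = (-373 + C)/(L + 106) = (-373 + C)/(106 + L))
-1675211/3097159 - 4824635/M(185, 159) = -1675211/3097159 - 4824635*(106 + 185)/(-373 + 159) = -1675211*1/3097159 - 4824635/(-214/291) = -1675211/3097159 - 4824635/((1/291)*(-214)) = -1675211/3097159 - 4824635/(-214/291) = -1675211/3097159 - 4824635*(-291/214) = -1675211/3097159 + 1403968785/214 = 4348314199686661/662792026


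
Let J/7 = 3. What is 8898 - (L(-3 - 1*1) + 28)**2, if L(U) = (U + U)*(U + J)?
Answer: -2766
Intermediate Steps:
J = 21 (J = 7*3 = 21)
L(U) = 2*U*(21 + U) (L(U) = (U + U)*(U + 21) = (2*U)*(21 + U) = 2*U*(21 + U))
8898 - (L(-3 - 1*1) + 28)**2 = 8898 - (2*(-3 - 1*1)*(21 + (-3 - 1*1)) + 28)**2 = 8898 - (2*(-3 - 1)*(21 + (-3 - 1)) + 28)**2 = 8898 - (2*(-4)*(21 - 4) + 28)**2 = 8898 - (2*(-4)*17 + 28)**2 = 8898 - (-136 + 28)**2 = 8898 - 1*(-108)**2 = 8898 - 1*11664 = 8898 - 11664 = -2766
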